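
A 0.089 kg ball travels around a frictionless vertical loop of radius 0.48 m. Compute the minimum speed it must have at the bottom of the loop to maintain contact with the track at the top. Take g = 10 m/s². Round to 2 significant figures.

At the top: mg = mv_top²/r ⇒ v_top² = gr = 4.800 m²/s²
Energy from bottom to top (height 2r): ½mv_bot² = ½mv_top² + mg(2r)
v_bot² = gr + 4gr = 5gr = 24.00
v_bot = √(5gr) = 4.899 m/s

v = 4.9 m/s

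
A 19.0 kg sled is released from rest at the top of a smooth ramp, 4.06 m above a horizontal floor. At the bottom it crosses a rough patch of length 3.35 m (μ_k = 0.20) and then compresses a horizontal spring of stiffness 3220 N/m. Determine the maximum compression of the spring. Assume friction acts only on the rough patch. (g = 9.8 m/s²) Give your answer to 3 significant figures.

x = 0.626 m

Initial energy: E₁ = mgh = (19.0)(9.8)(4.06) = 755.97 J
Friction removes W_f = μ_k mg d = (0.20)(19.0)(9.8)(3.35) = 124.8 J
Energy reaching the spring: E = 755.97 − 124.8 = 631.22 J
At max compression ½kx² = E ⇒ x = √(2E/k) = √(2 × 631.22/3220) = 0.6261 m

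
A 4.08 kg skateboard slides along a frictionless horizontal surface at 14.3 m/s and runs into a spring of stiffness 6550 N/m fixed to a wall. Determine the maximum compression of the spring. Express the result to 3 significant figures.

At max compression the skateboard is momentarily at rest: ½mv² = ½kx²
x = v√(m/k) = 14.3 × √(4.08/6550) = 0.3569 m

x = 0.357 m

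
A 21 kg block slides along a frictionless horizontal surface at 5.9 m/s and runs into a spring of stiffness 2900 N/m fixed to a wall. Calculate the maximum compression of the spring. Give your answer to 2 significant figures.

Conservation of energy between contact and max compression: ½mv² = ½kx²
x = v√(m/k) = 5.9 × √(21/2900) = 0.5021 m

x = 0.50 m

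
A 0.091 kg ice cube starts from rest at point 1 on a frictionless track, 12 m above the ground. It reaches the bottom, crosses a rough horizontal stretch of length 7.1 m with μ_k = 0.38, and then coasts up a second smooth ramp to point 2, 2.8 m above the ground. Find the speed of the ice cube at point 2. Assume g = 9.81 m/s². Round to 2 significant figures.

v = 11 m/s

Energy at 1: mgh₁ = (0.091)(9.81)(12) = 10.713 J
Friction loss: W_f = μ_k mg d = 2.409 J
At 2: ½mv² + mgh₂ = mgh₁ − W_f
½mv² = 10.713 − 2.409 − 2.4996 = 5.8044 J
v = √(2 × 5.8044/0.091) = 11.29 m/s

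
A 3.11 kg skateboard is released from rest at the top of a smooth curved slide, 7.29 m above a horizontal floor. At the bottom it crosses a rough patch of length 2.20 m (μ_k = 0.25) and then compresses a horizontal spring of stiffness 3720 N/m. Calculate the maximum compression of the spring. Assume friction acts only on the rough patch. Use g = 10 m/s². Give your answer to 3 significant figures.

x = 0.336 m

Initial energy: E₁ = mgh = (3.11)(10)(7.29) = 226.72 J
Friction removes W_f = μ_k mg d = (0.25)(3.11)(10)(2.20) = 17.11 J
Energy reaching the spring: E = 226.72 − 17.11 = 209.61 J
At max compression ½kx² = E ⇒ x = √(2E/k) = √(2 × 209.61/3720) = 0.3357 m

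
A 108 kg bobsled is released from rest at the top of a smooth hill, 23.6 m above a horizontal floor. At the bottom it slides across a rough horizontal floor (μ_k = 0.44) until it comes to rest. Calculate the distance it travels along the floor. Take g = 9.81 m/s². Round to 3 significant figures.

Applying the work–energy principle:
At rest all PE has been dissipated by friction: mgh = μ_k m g d
d = h/μ_k = 23.6/0.44 = 53.64 m

d = 53.6 m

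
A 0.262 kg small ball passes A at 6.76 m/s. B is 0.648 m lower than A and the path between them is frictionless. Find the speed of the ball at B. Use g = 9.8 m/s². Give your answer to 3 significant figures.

v = 7.64 m/s

Energy conservation between the two points: ½mv₀² + mgh = ½mv²
v² = v₀² + 2gh = (6.76)² + 2(9.8)(0.648) = 58.398
v = √58.398 = 7.642 m/s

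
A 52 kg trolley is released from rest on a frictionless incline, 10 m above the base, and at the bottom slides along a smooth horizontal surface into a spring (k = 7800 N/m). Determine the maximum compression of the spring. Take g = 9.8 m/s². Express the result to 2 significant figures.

x = 1.1 m

Energy conservation (no friction) from release to max compression: mgh = ½kx²
x = √(2mgh/k) = √(2 × 52 × 9.8 × 10 / 7800) = 1.143 m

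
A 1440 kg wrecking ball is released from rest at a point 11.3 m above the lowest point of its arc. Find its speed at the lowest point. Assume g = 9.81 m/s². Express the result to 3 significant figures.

Equating total energy at the two states: mgh = ½mv²
v = √(2gh) = √(2 × 9.81 × 11.3) = √221.71 = 14.89 m/s

v = 14.9 m/s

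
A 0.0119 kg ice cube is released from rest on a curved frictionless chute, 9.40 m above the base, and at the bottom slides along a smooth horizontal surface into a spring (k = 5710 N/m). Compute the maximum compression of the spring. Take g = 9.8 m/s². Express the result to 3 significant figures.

x = 0.0196 m

At max compression the cube is momentarily at rest: mgh = ½kx²
x = √(2mgh/k) = √(2 × 0.0119 × 9.8 × 9.40 / 5710) = 0.01960 m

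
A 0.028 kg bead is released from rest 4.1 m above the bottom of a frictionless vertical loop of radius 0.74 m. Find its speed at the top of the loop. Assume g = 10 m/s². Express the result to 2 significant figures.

v = 7.2 m/s

Energy conservation: mgh = ½mv_top² + mg(2r)
v_top² = 2g(h − 2r) = 2(10)(4.1 − 1.480) = 52.40
v_top = 7.239 m/s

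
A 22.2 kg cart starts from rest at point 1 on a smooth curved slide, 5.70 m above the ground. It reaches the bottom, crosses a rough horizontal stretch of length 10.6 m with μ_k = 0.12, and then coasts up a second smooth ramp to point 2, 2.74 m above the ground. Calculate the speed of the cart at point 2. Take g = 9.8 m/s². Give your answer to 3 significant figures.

Energy at 1: mgh₁ = (22.2)(9.8)(5.70) = 1240.1 J
Friction loss: W_f = μ_k mg d = 276.7 J
At 2: ½mv² + mgh₂ = mgh₁ − W_f
½mv² = 1240.1 − 276.7 − 596.11 = 367.24 J
v = √(2 × 367.24/22.2) = 5.752 m/s

v = 5.75 m/s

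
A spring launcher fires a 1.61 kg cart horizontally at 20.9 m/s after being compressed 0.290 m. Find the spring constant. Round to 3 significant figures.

Spring PE at full compression equals KE at release: ½kx² = ½mv²
k = mv²/x² = (1.61)(20.9)²/(0.290)² = 8362 N/m

k = 8360 N/m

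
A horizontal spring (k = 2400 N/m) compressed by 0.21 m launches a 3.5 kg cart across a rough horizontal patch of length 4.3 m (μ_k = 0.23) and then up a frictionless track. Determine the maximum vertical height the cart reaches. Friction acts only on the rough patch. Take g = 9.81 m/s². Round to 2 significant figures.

Spring energy: E₀ = ½kx² = ½(2400)(0.21)² = 52.920 J
Friction: W_f = μ_k mg d = (0.23)(3.5)(9.81)(4.3) = 33.96 J
Energy at base of ramp: E = 52.920 − 33.96 = 18.963 J
At max height all remaining energy is PE: mgh = E ⇒ h = E/(mg) = 18.963/(3.5 × 9.81) = 0.5523 m

h = 0.55 m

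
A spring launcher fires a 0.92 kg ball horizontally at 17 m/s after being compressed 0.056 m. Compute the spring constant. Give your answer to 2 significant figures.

Energy stored in the spring equals the launch KE: ½kx² = ½mv²
k = mv²/x² = (0.92)(17)²/(0.056)² = 84783 N/m

k = 85000 N/m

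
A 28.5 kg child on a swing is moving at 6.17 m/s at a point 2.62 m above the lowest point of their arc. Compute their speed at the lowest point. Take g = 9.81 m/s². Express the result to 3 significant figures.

Equating total energy at the two states: ½mv₀² + mgh = ½mv²
v² = v₀² + 2gh = (6.17)² + 2(9.81)(2.62) = 89.473
v = √89.473 = 9.459 m/s

v = 9.46 m/s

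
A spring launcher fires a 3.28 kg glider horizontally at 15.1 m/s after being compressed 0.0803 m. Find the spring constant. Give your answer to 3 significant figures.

k = 116000 N/m

Energy stored in the spring equals the launch KE: ½kx² = ½mv²
k = mv²/x² = (3.28)(15.1)²/(0.0803)² = 115984 N/m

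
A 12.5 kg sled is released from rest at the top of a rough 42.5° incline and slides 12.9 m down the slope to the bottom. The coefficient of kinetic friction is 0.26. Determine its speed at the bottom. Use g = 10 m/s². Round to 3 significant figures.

Work–energy: mg(L sinθ) − μ_k(mg cosθ)L = ½mv²
mgh = mgL sinθ = (12.5)(10)(12.9)sin42.5° = 1089.4 J
W_f = μ_k mg cosθ · L = (0.26)(12.5)(10)cos42.5°·12.9 = 309.1 J
½mv² = 1089.4 − 309.1 = 780.29 J
v = √(2 × 780.29/12.5) = 11.17 m/s

v = 11.2 m/s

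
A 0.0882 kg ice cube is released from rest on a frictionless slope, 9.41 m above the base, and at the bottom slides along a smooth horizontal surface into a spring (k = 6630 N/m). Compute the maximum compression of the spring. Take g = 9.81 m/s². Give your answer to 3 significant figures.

x = 0.0496 m

At max compression the cube is momentarily at rest: mgh = ½kx²
x = √(2mgh/k) = √(2 × 0.0882 × 9.81 × 9.41 / 6630) = 0.04956 m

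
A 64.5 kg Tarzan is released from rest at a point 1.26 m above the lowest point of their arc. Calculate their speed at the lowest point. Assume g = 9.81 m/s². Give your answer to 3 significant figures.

Energy conservation between the two points: mgh = ½mv²
v = √(2gh) = √(2 × 9.81 × 1.26) = √24.721 = 4.972 m/s

v = 4.97 m/s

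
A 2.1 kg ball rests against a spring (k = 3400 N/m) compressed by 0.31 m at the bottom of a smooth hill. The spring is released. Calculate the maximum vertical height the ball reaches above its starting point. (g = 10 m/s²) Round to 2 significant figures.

h = 7.8 m

All spring PE becomes gravitational PE at the highest point: ½kx² = mgh
h = kx²/(2mg) = (3400)(0.31)²/(2 × 2.1 × 10) = 7.780 m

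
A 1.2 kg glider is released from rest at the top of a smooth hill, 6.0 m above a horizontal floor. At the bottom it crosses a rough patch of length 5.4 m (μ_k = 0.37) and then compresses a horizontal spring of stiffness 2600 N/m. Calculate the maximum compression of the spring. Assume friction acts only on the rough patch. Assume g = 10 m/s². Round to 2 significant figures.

Initial energy: E₁ = mgh = (1.2)(10)(6.0) = 72.000 J
Friction removes W_f = μ_k mg d = (0.37)(1.2)(10)(5.4) = 23.98 J
Energy reaching the spring: E = 72.000 − 23.98 = 48.024 J
At max compression ½kx² = E ⇒ x = √(2E/k) = √(2 × 48.024/2600) = 0.1922 m

x = 0.19 m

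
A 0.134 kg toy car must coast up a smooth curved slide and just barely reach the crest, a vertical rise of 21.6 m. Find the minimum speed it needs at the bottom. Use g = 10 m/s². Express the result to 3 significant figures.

At the top it is momentarily at rest, so all KE converts to PE: ½mv² = mgh
v = √(2gh) = √(2 × 10 × 21.6) = 20.78 m/s

v = 20.8 m/s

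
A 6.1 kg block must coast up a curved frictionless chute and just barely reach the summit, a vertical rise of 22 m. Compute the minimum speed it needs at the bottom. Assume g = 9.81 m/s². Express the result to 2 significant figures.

At the top it is momentarily at rest, so all KE converts to PE: ½mv² = mgh
v = √(2gh) = √(2 × 9.81 × 22) = 20.78 m/s

v = 21 m/s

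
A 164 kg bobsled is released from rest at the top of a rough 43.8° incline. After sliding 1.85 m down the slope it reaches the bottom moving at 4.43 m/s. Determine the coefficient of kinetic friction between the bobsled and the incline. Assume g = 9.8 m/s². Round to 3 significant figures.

μ_k = 0.209

mgh = ½mv² + μ_k (mg cosθ) L, with h = L sinθ
mgL sinθ = 2058.0 J; ½mv² = 1609.2 J
W_f = 2058.0 − 1609.2 = 448.7 J
μ_k = W_f/(mg cosθ · L) = 448.7/(1160 × 1.85) = 0.2091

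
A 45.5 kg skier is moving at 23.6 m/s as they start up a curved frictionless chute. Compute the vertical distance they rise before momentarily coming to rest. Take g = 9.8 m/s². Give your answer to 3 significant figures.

h = 28.4 m

By energy conservation, ½mv² = mgh
h = v²/(2g) = 23.6²/(2 × 9.8) = 28.42 m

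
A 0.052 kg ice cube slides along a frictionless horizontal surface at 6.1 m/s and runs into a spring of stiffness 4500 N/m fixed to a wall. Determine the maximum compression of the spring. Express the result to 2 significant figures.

At max compression the cube is momentarily at rest: ½mv² = ½kx²
x = v√(m/k) = 6.1 × √(0.052/4500) = 0.02074 m

x = 0.021 m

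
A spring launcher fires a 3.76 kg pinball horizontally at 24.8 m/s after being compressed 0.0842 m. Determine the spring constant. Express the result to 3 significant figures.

½kx² = ½mv²
k = mv²/x² = (3.76)(24.8)²/(0.0842)² = 326187 N/m

k = 326000 N/m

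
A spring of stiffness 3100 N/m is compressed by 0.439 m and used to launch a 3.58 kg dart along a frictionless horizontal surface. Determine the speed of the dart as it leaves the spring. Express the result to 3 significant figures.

v = 12.9 m/s

The dart leaves the spring when the spring is at natural length, so ½kx² = ½mv²
v = x√(k/m) = 0.439 × √(3100/3.58) = 12.92 m/s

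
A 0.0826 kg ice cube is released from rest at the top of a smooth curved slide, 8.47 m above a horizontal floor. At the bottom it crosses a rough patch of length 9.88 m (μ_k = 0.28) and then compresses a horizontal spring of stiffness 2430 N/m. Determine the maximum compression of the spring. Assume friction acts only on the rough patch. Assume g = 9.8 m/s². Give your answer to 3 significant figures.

x = 0.0616 m

Initial energy: E₁ = mgh = (0.0826)(9.8)(8.47) = 6.8563 J
Friction removes W_f = μ_k mg d = (0.28)(0.0826)(9.8)(9.88) = 2.239 J
Energy reaching the spring: E = 6.8563 − 2.239 = 4.6170 J
At max compression ½kx² = E ⇒ x = √(2E/k) = √(2 × 4.6170/2430) = 0.06164 m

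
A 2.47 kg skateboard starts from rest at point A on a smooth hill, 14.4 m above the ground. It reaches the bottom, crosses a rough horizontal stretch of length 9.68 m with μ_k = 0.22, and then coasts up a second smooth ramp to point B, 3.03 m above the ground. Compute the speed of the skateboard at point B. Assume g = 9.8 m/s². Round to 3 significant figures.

v = 13.5 m/s

Energy at A: mgh₁ = (2.47)(9.8)(14.4) = 348.57 J
Friction loss: W_f = μ_k mg d = 51.55 J
At B: ½mv² + mgh₂ = mgh₁ − W_f
½mv² = 348.57 − 51.55 − 73.344 = 223.67 J
v = √(2 × 223.67/2.47) = 13.46 m/s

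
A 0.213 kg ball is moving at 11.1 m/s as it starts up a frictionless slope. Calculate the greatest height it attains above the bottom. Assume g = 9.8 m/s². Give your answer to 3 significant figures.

By energy conservation, ½mv² = mgh
h = v²/(2g) = 11.1²/(2 × 9.8) = 6.286 m

h = 6.29 m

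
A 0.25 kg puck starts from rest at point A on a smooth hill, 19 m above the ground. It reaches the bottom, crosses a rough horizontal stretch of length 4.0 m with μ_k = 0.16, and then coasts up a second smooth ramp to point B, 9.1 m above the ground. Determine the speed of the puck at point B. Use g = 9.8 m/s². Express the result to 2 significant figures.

Energy at A: mgh₁ = (0.25)(9.8)(19) = 46.550 J
Friction loss: W_f = μ_k mg d = 1.568 J
At B: ½mv² + mgh₂ = mgh₁ − W_f
½mv² = 46.550 − 1.568 − 22.295 = 22.687 J
v = √(2 × 22.687/0.25) = 13.47 m/s

v = 13 m/s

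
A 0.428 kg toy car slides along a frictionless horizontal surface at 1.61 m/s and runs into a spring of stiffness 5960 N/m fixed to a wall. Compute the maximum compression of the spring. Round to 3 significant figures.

x = 0.0136 m

At max compression the car is momentarily at rest: ½mv² = ½kx²
x = v√(m/k) = 1.61 × √(0.428/5960) = 0.01364 m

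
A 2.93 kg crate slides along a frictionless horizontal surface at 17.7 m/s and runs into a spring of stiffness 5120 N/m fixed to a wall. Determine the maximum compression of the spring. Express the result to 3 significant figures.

x = 0.423 m

All KE is stored as spring PE at maximum compression: ½mv² = ½kx²
x = v√(m/k) = 17.7 × √(2.93/5120) = 0.4234 m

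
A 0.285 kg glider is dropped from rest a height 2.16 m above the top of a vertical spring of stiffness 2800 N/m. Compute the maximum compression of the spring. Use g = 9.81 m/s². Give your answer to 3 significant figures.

Let x be the compression. The total drop is H + x, and the glider is instantaneously at rest at max compression, so energy conservation gives:
mg(H + x) = ½kx²
½(2800)x² − (0.285)(9.81)x − (0.285)(9.81)(2.16) = 0
1400x² − 2.796x − 6.039 = 0
x = [2.796 + √(7.817 + 33819)]/(2 × 1400) = 0.06668 m

x = 0.0667 m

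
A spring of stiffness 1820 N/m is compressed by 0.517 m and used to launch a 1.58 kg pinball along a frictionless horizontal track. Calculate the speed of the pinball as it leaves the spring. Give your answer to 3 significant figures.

v = 17.5 m/s

Spring PE converts entirely to kinetic energy: ½kx² = ½mv²
v = x√(k/m) = 0.517 × √(1820/1.58) = 17.55 m/s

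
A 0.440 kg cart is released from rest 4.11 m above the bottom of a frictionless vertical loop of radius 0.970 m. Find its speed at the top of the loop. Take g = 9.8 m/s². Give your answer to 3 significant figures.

v = 6.52 m/s

Energy conservation: mgh = ½mv_top² + mg(2r)
v_top² = 2g(h − 2r) = 2(9.8)(4.11 − 1.940) = 42.53
v_top = 6.522 m/s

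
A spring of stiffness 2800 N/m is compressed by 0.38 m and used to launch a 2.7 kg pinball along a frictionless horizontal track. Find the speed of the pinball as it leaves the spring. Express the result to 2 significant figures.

Conservation of energy: ½kx² = ½mv²
v = x√(k/m) = 0.38 × √(2800/2.7) = 12.24 m/s

v = 12 m/s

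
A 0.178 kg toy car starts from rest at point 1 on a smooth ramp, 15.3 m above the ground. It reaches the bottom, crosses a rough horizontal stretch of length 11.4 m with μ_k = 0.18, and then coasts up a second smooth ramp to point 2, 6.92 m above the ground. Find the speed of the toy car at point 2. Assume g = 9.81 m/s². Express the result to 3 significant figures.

Energy at 1: mgh₁ = (0.178)(9.81)(15.3) = 26.717 J
Friction loss: W_f = μ_k mg d = 3.583 J
At 2: ½mv² + mgh₂ = mgh₁ − W_f
½mv² = 26.717 − 3.583 − 12.084 = 11.050 J
v = √(2 × 11.050/0.178) = 11.14 m/s

v = 11.1 m/s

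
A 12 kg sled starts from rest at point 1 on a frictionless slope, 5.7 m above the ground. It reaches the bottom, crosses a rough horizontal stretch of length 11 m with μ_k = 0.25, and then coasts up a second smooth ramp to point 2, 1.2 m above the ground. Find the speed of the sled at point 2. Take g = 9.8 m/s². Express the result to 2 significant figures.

v = 5.9 m/s

Energy at 1: mgh₁ = (12)(9.8)(5.7) = 670.32 J
Friction loss: W_f = μ_k mg d = 323.4 J
At 2: ½mv² + mgh₂ = mgh₁ − W_f
½mv² = 670.32 − 323.4 − 141.12 = 205.80 J
v = √(2 × 205.80/12) = 5.857 m/s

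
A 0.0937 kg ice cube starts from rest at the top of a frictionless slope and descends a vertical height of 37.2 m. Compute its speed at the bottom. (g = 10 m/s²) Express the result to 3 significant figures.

Energy conservation between the two points: mgh = ½mv²
The mass cancels from both sides.
v = √(2gh) = √(2 × 10 × 37.2) = √744.00 = 27.28 m/s

v = 27.3 m/s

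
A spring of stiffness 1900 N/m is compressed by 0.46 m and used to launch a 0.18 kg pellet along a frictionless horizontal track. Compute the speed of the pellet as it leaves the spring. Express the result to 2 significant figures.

v = 47 m/s

The pellet leaves the spring when the spring is at natural length, so ½kx² = ½mv²
v = x√(k/m) = 0.46 × √(1900/0.18) = 47.26 m/s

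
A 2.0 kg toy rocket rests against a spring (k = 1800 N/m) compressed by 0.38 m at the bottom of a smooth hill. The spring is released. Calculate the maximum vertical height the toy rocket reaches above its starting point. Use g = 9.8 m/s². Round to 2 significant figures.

Energy conservation from release to the highest point: ½kx² = mgh
h = kx²/(2mg) = (1800)(0.38)²/(2 × 2.0 × 9.8) = 6.631 m

h = 6.6 m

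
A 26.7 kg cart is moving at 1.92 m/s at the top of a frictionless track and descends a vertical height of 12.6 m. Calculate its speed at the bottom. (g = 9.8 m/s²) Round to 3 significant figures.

Energy conservation between the two points: ½mv₀² + mgh = ½mv²
The mass cancels from both sides.
v² = v₀² + 2gh = (1.92)² + 2(9.8)(12.6) = 250.65
v = √250.65 = 15.83 m/s

v = 15.8 m/s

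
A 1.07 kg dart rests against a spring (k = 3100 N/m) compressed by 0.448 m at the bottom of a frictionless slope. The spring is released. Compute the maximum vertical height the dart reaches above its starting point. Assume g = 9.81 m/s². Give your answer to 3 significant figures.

Energy conservation from release to the highest point: ½kx² = mgh
h = kx²/(2mg) = (3100)(0.448)²/(2 × 1.07 × 9.81) = 29.64 m

h = 29.6 m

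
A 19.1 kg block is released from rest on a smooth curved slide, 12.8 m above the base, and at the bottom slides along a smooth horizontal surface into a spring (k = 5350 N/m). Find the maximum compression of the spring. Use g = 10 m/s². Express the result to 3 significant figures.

Gravitational PE at the top equals spring PE at max compression: mgh = ½kx²
x = √(2mgh/k) = √(2 × 19.1 × 10 × 12.8 / 5350) = 0.9560 m

x = 0.956 m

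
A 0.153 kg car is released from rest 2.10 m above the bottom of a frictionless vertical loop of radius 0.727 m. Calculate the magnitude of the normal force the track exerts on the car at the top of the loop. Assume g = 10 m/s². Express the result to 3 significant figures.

Energy from release to top (height 2r): mgh = ½mv_top² + mg(2r)
v_top² = 2g(h − 2r) = 2(10)(2.10 − 1.454) = 12.920 m²/s²
At the top, both N and weight point toward the centre: N + mg = mv_top²/r
N = m(v_top²/r − g) = 0.153(12.920/0.727 − 10) = 1.189 N

N = 1.19 N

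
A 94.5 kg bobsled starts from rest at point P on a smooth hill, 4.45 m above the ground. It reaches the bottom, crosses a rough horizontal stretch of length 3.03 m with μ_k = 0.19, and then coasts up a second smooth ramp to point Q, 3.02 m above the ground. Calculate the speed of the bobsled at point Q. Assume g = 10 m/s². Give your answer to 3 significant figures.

Energy at P: mgh₁ = (94.5)(10)(4.45) = 4205.2 J
Friction loss: W_f = μ_k mg d = 544.0 J
At Q: ½mv² + mgh₂ = mgh₁ − W_f
½mv² = 4205.2 − 544.0 − 2853.9 = 807.31 J
v = √(2 × 807.31/94.5) = 4.134 m/s

v = 4.13 m/s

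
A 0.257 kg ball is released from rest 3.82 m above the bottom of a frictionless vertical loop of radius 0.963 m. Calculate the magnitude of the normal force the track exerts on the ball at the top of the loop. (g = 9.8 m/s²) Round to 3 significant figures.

N = 7.39 N

Energy from release to top (height 2r): mgh = ½mv_top² + mg(2r)
v_top² = 2g(h − 2r) = 2(9.8)(3.82 − 1.926) = 37.122 m²/s²
At the top, both N and weight point toward the centre: N + mg = mv_top²/r
N = m(v_top²/r − g) = 0.257(37.122/0.963 − 9.8) = 7.388 N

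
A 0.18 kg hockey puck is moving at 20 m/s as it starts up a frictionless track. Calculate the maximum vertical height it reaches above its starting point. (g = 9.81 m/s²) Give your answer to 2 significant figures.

h = 20 m

By energy conservation, ½mv² = mgh
h = v²/(2g) = 20²/(2 × 9.81) = 20.39 m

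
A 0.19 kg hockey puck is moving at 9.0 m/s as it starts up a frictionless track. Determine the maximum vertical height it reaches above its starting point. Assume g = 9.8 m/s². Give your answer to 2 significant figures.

Setting KE at the bottom equal to PE gained: ½mv² = mgh
h = v²/(2g) = 9.0²/(2 × 9.8) = 4.133 m

h = 4.1 m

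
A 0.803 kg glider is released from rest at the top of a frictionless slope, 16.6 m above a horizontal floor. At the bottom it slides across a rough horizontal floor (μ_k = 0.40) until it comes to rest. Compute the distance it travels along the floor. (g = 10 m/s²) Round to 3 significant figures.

d = 41.5 m

Energy at the top = energy at the end + work done against friction:
At rest all PE has been dissipated by friction: mgh = μ_k m g d
d = h/μ_k = 16.6/0.40 = 41.50 m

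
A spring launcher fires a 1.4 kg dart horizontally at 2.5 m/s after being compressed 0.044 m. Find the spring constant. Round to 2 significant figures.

k = 4500 N/m

½kx² = ½mv²
k = mv²/x² = (1.4)(2.5)²/(0.044)² = 4520 N/m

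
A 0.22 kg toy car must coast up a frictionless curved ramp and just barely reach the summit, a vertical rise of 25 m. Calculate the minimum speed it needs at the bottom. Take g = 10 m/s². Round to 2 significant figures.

v = 22 m/s

At the top it is momentarily at rest, so all KE converts to PE: ½mv² = mgh
v = √(2gh) = √(2 × 10 × 25) = 22.36 m/s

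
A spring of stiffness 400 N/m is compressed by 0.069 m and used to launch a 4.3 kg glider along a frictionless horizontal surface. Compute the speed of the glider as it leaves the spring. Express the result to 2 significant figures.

The glider leaves the spring when the spring is at natural length, so ½kx² = ½mv²
v = x√(k/m) = 0.069 × √(400/4.3) = 0.6655 m/s

v = 0.67 m/s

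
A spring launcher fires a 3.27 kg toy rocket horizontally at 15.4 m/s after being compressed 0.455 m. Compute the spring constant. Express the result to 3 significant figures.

k = 3750 N/m

Spring PE at full compression equals KE at release: ½kx² = ½mv²
k = mv²/x² = (3.27)(15.4)²/(0.455)² = 3746 N/m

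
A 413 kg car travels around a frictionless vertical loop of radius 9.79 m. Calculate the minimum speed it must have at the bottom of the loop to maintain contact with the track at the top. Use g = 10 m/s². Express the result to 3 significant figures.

v = 22.1 m/s

At the top: mg = mv_top²/r ⇒ v_top² = gr = 97.90 m²/s²
Energy from bottom to top (height 2r): ½mv_bot² = ½mv_top² + mg(2r)
v_bot² = gr + 4gr = 5gr = 489.5
v_bot = √(5gr) = 22.12 m/s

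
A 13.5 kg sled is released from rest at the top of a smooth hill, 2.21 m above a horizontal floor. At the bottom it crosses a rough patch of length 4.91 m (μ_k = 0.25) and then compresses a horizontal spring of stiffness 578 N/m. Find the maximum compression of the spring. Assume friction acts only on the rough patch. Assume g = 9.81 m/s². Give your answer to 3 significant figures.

Initial energy: E₁ = mgh = (13.5)(9.81)(2.21) = 292.68 J
Friction removes W_f = μ_k mg d = (0.25)(13.5)(9.81)(4.91) = 162.6 J
Energy reaching the spring: E = 292.68 − 162.6 = 130.12 J
At max compression ½kx² = E ⇒ x = √(2E/k) = √(2 × 130.12/578) = 0.6710 m

x = 0.671 m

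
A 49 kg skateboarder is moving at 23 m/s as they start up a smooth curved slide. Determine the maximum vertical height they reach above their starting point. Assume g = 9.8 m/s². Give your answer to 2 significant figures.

h = 27 m

Setting KE at the bottom equal to PE gained: ½mv² = mgh
h = v²/(2g) = 23²/(2 × 9.8) = 26.99 m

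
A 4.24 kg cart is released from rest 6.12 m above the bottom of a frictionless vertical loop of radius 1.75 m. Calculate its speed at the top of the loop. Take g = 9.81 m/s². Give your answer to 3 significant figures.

Energy conservation: mgh = ½mv_top² + mg(2r)
v_top² = 2g(h − 2r) = 2(9.81)(6.12 − 3.500) = 51.40
v_top = 7.170 m/s

v = 7.17 m/s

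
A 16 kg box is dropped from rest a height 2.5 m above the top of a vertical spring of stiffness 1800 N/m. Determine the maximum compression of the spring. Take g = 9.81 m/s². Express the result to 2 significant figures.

Let x be the compression. The total drop is H + x, and the box is instantaneously at rest at max compression, so energy conservation gives:
mg(H + x) = ½kx²
½(1800)x² − (16)(9.81)x − (16)(9.81)(2.5) = 0
900.0x² − 157.0x − 392.4 = 0
x = [157.0 + √(24636 + 1.4126e+06)]/(2 × 900.0) = 0.7532 m

x = 0.75 m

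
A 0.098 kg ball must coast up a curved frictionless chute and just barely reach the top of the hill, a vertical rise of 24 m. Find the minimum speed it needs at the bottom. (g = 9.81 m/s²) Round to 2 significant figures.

At the top it is momentarily at rest, so all KE converts to PE: ½mv² = mgh
v = √(2gh) = √(2 × 9.81 × 24) = 21.70 m/s

v = 22 m/s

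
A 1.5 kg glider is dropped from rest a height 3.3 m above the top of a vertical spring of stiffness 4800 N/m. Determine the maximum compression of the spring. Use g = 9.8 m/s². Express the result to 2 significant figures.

x = 0.15 m

Take the reference level at the top of the uncompressed spring. At max compression the glider has fallen H + x and is momentarily at rest:
mg(H + x) = ½kx²
½(4800)x² − (1.5)(9.8)x − (1.5)(9.8)(3.3) = 0
2400x² − 14.70x − 48.51 = 0
x = [14.70 + √(216.1 + 465696)]/(2 × 2400) = 0.1453 m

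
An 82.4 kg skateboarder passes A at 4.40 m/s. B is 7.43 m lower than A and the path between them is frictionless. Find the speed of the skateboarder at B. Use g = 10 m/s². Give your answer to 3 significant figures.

v = 13.0 m/s

By conservation of mechanical energy, ½mv₀² + mgh = ½mv²
The mass cancels from both sides.
v² = v₀² + 2gh = (4.40)² + 2(10)(7.43) = 167.96
v = √167.96 = 12.96 m/s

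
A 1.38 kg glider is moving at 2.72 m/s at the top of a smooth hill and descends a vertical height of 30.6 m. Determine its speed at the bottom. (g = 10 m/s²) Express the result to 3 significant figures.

Equating total energy at the two states: ½mv₀² + mgh = ½mv²
v² = v₀² + 2gh = (2.72)² + 2(10)(30.6) = 619.40
v = √619.40 = 24.89 m/s

v = 24.9 m/s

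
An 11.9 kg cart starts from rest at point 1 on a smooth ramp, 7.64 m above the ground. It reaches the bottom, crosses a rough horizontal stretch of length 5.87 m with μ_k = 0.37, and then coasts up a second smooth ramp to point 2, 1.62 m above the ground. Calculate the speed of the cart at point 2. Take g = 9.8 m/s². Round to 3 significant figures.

Energy at 1: mgh₁ = (11.9)(9.8)(7.64) = 890.98 J
Friction loss: W_f = μ_k mg d = 253.3 J
At 2: ½mv² + mgh₂ = mgh₁ − W_f
½mv² = 890.98 − 253.3 − 188.92 = 448.77 J
v = √(2 × 448.77/11.9) = 8.685 m/s

v = 8.68 m/s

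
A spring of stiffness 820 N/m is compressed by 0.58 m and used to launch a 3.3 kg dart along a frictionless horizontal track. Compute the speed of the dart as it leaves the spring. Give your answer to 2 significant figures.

v = 9.1 m/s

The dart leaves the spring when the spring is at natural length, so ½kx² = ½mv²
v = x√(k/m) = 0.58 × √(820/3.3) = 9.143 m/s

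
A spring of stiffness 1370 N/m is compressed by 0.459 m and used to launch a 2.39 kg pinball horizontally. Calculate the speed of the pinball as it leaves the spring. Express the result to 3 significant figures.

Conservation of energy: ½kx² = ½mv²
v = x√(k/m) = 0.459 × √(1370/2.39) = 10.99 m/s

v = 11.0 m/s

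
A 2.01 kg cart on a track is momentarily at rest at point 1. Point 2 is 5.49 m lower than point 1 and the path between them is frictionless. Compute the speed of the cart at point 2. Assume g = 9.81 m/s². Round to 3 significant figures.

v = 10.4 m/s

Energy conservation between the two points: mgh = ½mv²
v = √(2gh) = √(2 × 9.81 × 5.49) = √107.71 = 10.38 m/s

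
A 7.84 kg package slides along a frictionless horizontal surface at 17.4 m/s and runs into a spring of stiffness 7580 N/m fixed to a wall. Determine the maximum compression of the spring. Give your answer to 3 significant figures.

x = 0.560 m

At max compression the package is momentarily at rest: ½mv² = ½kx²
x = v√(m/k) = 17.4 × √(7.84/7580) = 0.5596 m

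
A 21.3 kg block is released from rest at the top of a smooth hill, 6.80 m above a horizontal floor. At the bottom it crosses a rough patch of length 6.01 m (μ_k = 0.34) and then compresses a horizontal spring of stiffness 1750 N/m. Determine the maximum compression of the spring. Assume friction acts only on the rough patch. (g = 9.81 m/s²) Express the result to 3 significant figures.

x = 1.07 m

Initial energy: E₁ = mgh = (21.3)(9.81)(6.80) = 1420.9 J
Friction removes W_f = μ_k mg d = (0.34)(21.3)(9.81)(6.01) = 427.0 J
Energy reaching the spring: E = 1420.9 − 427.0 = 993.91 J
At max compression ½kx² = E ⇒ x = √(2E/k) = √(2 × 993.91/1750) = 1.066 m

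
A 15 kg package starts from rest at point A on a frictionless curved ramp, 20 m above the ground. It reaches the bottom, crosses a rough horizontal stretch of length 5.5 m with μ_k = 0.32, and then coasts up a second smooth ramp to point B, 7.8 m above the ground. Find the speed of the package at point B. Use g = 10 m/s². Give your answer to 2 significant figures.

v = 14 m/s

Energy at A: mgh₁ = (15)(10)(20) = 3000.0 J
Friction loss: W_f = μ_k mg d = 264.0 J
At B: ½mv² + mgh₂ = mgh₁ − W_f
½mv² = 3000.0 − 264.0 − 1170.0 = 1566.0 J
v = √(2 × 1566.0/15) = 14.45 m/s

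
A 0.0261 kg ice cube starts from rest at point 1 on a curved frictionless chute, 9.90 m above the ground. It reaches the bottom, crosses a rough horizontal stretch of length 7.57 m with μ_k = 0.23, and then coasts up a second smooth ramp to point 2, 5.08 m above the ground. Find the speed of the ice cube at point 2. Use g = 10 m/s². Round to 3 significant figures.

v = 7.85 m/s

Energy at 1: mgh₁ = (0.0261)(10)(9.90) = 2.5839 J
Friction loss: W_f = μ_k mg d = 0.4544 J
At 2: ½mv² + mgh₂ = mgh₁ − W_f
½mv² = 2.5839 − 0.4544 − 1.3259 = 0.80359 J
v = √(2 × 0.80359/0.0261) = 7.847 m/s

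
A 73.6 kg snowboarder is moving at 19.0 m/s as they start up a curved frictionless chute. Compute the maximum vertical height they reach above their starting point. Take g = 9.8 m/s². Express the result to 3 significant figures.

h = 18.4 m

Setting KE at the bottom equal to PE gained: ½mv² = mgh
h = v²/(2g) = 19.0²/(2 × 9.8) = 18.42 m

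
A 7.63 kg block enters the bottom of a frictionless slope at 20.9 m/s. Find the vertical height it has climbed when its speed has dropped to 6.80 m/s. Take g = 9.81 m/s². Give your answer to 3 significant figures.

h = 19.9 m

Energy balance between the two points: ½mv₁² = ½mv₂² + mgh
h = (v₁² − v₂²)/(2g) = (20.9² − 6.80²)/(2 × 9.81) = 19.91 m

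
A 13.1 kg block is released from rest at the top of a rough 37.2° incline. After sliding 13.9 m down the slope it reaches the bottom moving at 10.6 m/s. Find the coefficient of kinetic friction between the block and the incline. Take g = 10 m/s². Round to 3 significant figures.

μ_k = 0.252

Energy balance down the incline: mg L sinθ − ½mv² = μ_k (mg cosθ) L
mgL sinθ = 1100.9 J; ½mv² = 735.96 J
W_f = 1100.9 − 735.96 = 365.0 J
μ_k = W_f/(mg cosθ · L) = 365.0/(104.3 × 13.9) = 0.2516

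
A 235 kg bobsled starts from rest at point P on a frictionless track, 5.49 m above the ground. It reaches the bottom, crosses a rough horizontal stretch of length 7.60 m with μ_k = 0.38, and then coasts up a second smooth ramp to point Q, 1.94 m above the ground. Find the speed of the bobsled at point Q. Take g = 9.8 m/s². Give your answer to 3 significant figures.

v = 3.60 m/s

Energy at P: mgh₁ = (235)(9.8)(5.49) = 12643 J
Friction loss: W_f = μ_k mg d = 6651 J
At Q: ½mv² + mgh₂ = mgh₁ − W_f
½mv² = 12643 − 6651 − 4467.8 = 1524.6 J
v = √(2 × 1524.6/235) = 3.602 m/s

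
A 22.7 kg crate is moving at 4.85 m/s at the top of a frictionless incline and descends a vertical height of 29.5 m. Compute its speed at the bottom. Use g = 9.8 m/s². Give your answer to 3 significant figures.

v = 24.5 m/s

Equating total energy at the two states: ½mv₀² + mgh = ½mv²
v² = v₀² + 2gh = (4.85)² + 2(9.8)(29.5) = 601.72
v = √601.72 = 24.53 m/s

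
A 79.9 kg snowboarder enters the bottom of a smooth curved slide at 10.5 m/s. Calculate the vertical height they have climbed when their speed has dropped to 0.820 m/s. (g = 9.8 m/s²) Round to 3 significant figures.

Energy balance between the two points: ½mv₁² = ½mv₂² + mgh
h = (v₁² − v₂²)/(2g) = (10.5² − 0.820²)/(2 × 9.8) = 5.591 m

h = 5.59 m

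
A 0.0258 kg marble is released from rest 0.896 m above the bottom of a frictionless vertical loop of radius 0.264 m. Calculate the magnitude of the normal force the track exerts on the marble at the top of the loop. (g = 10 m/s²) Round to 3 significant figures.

Energy from release to top (height 2r): mgh = ½mv_top² + mg(2r)
v_top² = 2g(h − 2r) = 2(10)(0.896 − 0.5280) = 7.3600 m²/s²
At the top, both N and weight point toward the centre: N + mg = mv_top²/r
N = m(v_top²/r − g) = 0.0258(7.3600/0.264 − 10) = 0.4613 N

N = 0.461 N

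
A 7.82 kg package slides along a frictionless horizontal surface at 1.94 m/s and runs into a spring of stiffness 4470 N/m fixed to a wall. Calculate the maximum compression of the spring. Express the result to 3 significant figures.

At max compression the package is momentarily at rest: ½mv² = ½kx²
x = v√(m/k) = 1.94 × √(7.82/4470) = 0.08114 m

x = 0.0811 m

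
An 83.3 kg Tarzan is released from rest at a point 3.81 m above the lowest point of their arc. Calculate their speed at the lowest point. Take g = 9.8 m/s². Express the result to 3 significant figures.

v = 8.64 m/s

By conservation of mechanical energy, mgh = ½mv²
The mass cancels from both sides.
v = √(2gh) = √(2 × 9.8 × 3.81) = √74.676 = 8.642 m/s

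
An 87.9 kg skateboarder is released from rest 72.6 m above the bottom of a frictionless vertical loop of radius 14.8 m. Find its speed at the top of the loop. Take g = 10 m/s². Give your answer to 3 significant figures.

Energy conservation: mgh = ½mv_top² + mg(2r)
v_top² = 2g(h − 2r) = 2(10)(72.6 − 29.60) = 860.0
v_top = 29.33 m/s

v = 29.3 m/s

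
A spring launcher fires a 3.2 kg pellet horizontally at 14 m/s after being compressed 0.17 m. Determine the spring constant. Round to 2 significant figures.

k = 22000 N/m

Energy stored in the spring equals the launch KE: ½kx² = ½mv²
k = mv²/x² = (3.2)(14)²/(0.17)² = 21702 N/m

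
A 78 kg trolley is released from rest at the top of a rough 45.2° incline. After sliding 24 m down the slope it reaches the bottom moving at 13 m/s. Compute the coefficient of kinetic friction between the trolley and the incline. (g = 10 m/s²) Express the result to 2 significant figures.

μ_k = 0.51

mgh = ½mv² + μ_k (mg cosθ) L, with h = L sinθ
mgL sinθ = 13283 J; ½mv² = 6591.0 J
W_f = 13283 − 6591.0 = 6692 J
μ_k = W_f/(mg cosθ · L) = 6692/(549.6 × 24) = 0.5073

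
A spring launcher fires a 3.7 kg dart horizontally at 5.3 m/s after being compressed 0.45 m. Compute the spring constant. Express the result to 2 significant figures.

Energy stored in the spring equals the launch KE: ½kx² = ½mv²
k = mv²/x² = (3.7)(5.3)²/(0.45)² = 513.2 N/m

k = 510 N/m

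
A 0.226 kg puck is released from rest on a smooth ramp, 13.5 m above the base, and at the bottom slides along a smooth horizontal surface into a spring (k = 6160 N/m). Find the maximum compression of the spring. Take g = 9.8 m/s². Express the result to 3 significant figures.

x = 0.0985 m

At max compression the puck is momentarily at rest: mgh = ½kx²
x = √(2mgh/k) = √(2 × 0.226 × 9.8 × 13.5 / 6160) = 0.09853 m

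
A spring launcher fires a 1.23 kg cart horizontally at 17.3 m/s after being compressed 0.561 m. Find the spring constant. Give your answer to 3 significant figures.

Spring PE at full compression equals KE at release: ½kx² = ½mv²
k = mv²/x² = (1.23)(17.3)²/(0.561)² = 1170 N/m

k = 1170 N/m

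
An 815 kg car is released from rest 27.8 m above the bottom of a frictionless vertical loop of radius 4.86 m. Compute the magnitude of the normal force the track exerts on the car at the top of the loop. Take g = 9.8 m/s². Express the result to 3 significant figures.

N = 51400 N

Energy from release to top (height 2r): mgh = ½mv_top² + mg(2r)
v_top² = 2g(h − 2r) = 2(9.8)(27.8 − 9.720) = 354.37 m²/s²
At the top, both N and weight point toward the centre: N + mg = mv_top²/r
N = m(v_top²/r − g) = 815(354.37/4.86 − 9.8) = 51439 N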